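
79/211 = 79/211 = 0.37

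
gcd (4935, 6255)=15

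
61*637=38857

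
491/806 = 491/806 = 0.61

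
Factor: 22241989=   7^1*11^1*19^1 *23^1*661^1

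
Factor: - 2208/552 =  - 4 = - 2^2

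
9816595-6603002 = 3213593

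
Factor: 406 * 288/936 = 2^3*7^1*13^(  -  1)*29^1 = 1624/13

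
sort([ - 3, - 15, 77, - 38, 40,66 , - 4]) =[ - 38, - 15, - 4, - 3,40,66, 77]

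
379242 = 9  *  42138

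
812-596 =216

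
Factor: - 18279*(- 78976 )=1443602304 = 2^7 * 3^3*617^1*677^1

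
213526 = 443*482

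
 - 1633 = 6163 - 7796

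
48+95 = 143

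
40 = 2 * 20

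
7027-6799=228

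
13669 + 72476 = 86145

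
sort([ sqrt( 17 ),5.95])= [sqrt( 17 ),5.95 ] 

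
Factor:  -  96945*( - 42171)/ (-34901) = -3^2*5^1*17^(-1) * 23^1*281^1*2053^(-1 )*14057^1 = -4088267595/34901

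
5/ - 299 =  - 1 + 294/299 = - 0.02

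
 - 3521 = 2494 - 6015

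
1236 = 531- - 705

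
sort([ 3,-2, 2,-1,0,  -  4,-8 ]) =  [-8, - 4, - 2,-1,0,2,3 ] 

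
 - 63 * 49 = - 3087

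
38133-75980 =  -37847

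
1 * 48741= 48741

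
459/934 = 459/934 = 0.49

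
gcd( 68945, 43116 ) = 1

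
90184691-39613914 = 50570777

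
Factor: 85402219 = 7^1*431^1*28307^1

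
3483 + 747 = 4230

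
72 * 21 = 1512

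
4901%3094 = 1807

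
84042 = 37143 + 46899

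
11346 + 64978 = 76324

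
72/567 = 8/63 = 0.13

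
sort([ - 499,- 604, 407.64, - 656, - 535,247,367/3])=[ - 656, - 604 ,-535, - 499,367/3,247,407.64] 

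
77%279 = 77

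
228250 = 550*415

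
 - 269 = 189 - 458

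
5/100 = 1/20 = 0.05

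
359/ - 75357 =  - 1 + 74998/75357= - 0.00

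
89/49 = 89/49=1.82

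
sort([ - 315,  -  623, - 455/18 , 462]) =[ - 623, - 315, - 455/18,462]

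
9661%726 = 223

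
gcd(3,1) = 1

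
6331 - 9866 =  - 3535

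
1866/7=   266 + 4/7 = 266.57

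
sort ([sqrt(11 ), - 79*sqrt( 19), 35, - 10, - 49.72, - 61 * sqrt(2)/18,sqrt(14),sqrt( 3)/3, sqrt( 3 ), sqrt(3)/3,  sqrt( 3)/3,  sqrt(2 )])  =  [ - 79*sqrt( 19),- 49.72, - 10, - 61*sqrt( 2)/18,sqrt (3 ) /3,sqrt(3 ) /3,sqrt(3) /3,  sqrt( 2 ),sqrt( 3),  sqrt( 11 ),sqrt( 14), 35]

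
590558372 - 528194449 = 62363923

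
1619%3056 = 1619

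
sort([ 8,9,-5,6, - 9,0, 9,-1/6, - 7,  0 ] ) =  [ - 9,- 7, - 5, - 1/6,0,0, 6,8,9,9]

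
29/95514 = 29/95514= 0.00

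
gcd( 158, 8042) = 2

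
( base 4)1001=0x41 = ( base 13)50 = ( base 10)65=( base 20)35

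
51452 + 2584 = 54036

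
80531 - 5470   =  75061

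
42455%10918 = 9701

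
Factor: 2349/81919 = 3^4 * 29^1*81919^( - 1 )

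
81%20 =1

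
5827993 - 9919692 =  - 4091699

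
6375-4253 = 2122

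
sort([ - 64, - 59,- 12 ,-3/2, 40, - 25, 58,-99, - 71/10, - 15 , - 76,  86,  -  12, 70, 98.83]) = [ - 99, - 76,  -  64,-59 , - 25, - 15, - 12, - 12,  -  71/10,-3/2,40, 58, 70 , 86, 98.83 ] 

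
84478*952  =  80423056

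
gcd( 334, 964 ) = 2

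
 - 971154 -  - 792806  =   - 178348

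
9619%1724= 999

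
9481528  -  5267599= 4213929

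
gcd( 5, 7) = 1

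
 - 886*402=  -  356172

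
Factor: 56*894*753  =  2^4  *3^2*7^1*149^1 * 251^1 = 37698192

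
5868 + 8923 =14791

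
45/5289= 15/1763 = 0.01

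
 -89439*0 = 0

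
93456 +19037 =112493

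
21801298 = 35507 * 614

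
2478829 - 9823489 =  - 7344660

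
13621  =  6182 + 7439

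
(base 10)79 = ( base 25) 34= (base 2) 1001111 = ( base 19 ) 43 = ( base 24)37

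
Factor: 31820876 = 2^2 * 2441^1*3259^1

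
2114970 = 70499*30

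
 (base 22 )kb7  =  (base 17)2061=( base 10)9929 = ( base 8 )23311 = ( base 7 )40643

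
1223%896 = 327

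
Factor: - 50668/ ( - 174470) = 2^1 * 5^ ( - 1 )*53^1*73^( - 1)=106/365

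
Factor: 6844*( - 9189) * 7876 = -495317828016 = -2^4*3^2*11^1*29^1*59^1*179^1*1021^1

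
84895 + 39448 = 124343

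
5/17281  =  5/17281  =  0.00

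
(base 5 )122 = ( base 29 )18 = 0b100101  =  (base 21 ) 1g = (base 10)37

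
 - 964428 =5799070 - 6763498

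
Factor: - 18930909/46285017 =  - 23^1*274361^1 *15428339^( - 1) = - 6310303/15428339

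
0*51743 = 0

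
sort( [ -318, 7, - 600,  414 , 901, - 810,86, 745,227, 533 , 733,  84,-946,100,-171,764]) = [ - 946, - 810,-600, - 318,-171, 7, 84, 86,  100, 227,414,533,733, 745,764, 901 ]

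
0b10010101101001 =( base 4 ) 2111221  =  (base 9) 14121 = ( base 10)9577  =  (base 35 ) 7sm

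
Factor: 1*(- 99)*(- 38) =2^1* 3^2*11^1*19^1 = 3762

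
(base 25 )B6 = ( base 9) 342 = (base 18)fb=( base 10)281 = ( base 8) 431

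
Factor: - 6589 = - 11^1 * 599^1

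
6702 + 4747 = 11449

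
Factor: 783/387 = 3^1*29^1  *  43^( - 1) =87/43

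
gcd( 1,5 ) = 1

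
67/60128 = 67/60128  =  0.00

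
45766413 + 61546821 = 107313234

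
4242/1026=707/171 = 4.13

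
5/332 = 5/332 = 0.02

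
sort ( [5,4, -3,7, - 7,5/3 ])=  [ - 7,- 3, 5/3 , 4, 5, 7] 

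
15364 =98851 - 83487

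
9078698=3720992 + 5357706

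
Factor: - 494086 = -2^1*23^2*467^1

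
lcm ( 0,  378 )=0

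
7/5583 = 7/5583 = 0.00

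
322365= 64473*5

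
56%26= 4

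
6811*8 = 54488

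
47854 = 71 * 674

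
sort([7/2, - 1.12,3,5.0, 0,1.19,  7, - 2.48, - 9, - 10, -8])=[ - 10, - 9, - 8, - 2.48, - 1.12,0,1.19, 3,7/2 , 5.0, 7 ]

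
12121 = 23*527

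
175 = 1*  175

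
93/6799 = 93/6799= 0.01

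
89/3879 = 89/3879 =0.02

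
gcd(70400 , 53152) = 352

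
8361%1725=1461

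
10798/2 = 5399 = 5399.00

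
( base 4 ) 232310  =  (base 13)1496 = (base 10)2996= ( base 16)bb4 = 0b101110110100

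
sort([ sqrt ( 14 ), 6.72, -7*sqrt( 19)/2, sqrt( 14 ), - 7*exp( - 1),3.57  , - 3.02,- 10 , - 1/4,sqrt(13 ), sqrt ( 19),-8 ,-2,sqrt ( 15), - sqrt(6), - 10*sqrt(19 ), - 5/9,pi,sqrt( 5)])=[ - 10*sqrt (19),-7*sqrt(19)/2,-10, - 8, -3.02,  -  7*exp(  -  1 ), - sqrt( 6 )  , - 2, - 5/9, - 1/4, sqrt(5 ), pi,3.57, sqrt(13 ),sqrt( 14 ), sqrt( 14) , sqrt(15),sqrt (19), 6.72 ]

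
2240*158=353920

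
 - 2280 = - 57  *40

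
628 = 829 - 201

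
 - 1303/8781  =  -1303/8781 = - 0.15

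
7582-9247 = - 1665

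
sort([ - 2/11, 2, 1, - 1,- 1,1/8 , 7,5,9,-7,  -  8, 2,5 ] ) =[ - 8,  -  7, - 1,  -  1,-2/11, 1/8,1, 2,2 , 5, 5 , 7,9]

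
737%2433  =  737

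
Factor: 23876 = 2^2 * 47^1*127^1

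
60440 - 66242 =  - 5802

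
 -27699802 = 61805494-89505296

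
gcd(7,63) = 7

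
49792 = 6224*8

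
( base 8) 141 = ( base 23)45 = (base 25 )3m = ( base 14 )6d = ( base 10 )97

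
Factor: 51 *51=2601  =  3^2*17^2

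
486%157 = 15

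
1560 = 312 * 5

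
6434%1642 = 1508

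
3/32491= 3/32491 = 0.00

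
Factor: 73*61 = 4453=61^1*73^1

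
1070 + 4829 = 5899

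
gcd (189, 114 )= 3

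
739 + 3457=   4196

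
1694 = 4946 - 3252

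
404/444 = 101/111 = 0.91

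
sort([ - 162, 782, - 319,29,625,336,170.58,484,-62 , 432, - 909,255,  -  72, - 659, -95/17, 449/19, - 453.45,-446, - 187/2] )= [ - 909, - 659, - 453.45,-446,  -  319, -162, -187/2 , - 72, - 62,-95/17, 449/19, 29, 170.58,255, 336 , 432, 484,625,  782 ] 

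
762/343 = 2 + 76/343 = 2.22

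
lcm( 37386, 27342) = 1831914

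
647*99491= 64370677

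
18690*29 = 542010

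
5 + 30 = 35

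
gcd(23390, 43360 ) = 10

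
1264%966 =298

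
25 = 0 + 25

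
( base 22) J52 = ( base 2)10010001011100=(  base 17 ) 1F39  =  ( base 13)4310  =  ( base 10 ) 9308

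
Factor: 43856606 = 2^1*21928303^1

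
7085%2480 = 2125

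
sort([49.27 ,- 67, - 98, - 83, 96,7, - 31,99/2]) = [ - 98, - 83, - 67, - 31,  7,  49.27, 99/2,96] 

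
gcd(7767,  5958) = 9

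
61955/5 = 12391  =  12391.00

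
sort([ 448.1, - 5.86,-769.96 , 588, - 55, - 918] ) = [ - 918, - 769.96, - 55,  -  5.86, 448.1, 588 ]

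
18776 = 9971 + 8805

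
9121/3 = 3040 + 1/3 = 3040.33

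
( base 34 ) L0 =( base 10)714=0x2CA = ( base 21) 1d0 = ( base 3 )222110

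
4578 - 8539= - 3961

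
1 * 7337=7337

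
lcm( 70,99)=6930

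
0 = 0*299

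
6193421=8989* 689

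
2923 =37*79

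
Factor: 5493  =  3^1*1831^1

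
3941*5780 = 22778980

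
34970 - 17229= 17741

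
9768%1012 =660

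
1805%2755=1805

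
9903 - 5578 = 4325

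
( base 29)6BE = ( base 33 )4V0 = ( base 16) 1503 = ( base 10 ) 5379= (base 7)21453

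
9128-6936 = 2192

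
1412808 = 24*58867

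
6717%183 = 129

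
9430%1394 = 1066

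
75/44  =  75/44 = 1.70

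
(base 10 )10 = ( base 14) A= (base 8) 12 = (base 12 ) a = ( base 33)A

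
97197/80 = 1214+ 77/80 = 1214.96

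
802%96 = 34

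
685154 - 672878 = 12276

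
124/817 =124/817 = 0.15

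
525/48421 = 525/48421 = 0.01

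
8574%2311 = 1641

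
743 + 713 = 1456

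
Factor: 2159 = 17^1*127^1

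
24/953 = 24/953= 0.03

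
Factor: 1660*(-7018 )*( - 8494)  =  98954080720 = 2^4*5^1*11^2 *29^1* 31^1*83^1*137^1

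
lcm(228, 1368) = 1368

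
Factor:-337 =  - 337^1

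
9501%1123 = 517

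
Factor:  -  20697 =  - 3^1* 6899^1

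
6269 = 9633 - 3364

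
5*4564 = 22820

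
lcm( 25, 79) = 1975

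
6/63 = 2/21 = 0.10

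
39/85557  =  13/28519= 0.00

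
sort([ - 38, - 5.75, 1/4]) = [ - 38, - 5.75, 1/4]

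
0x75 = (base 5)432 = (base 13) 90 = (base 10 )117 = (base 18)69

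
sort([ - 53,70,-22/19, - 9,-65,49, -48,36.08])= [ - 65, - 53, - 48, - 9 ,- 22/19,36.08,49,70]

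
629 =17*37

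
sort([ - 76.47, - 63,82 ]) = [-76.47, - 63, 82 ]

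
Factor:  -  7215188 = -2^2 * 31^2*1877^1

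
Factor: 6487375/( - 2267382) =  - 2^( - 1) * 3^(  -  1 ) *5^3*13^(- 1)*41^( - 1)*709^(- 1)* 51899^1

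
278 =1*278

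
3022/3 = 3022/3 = 1007.33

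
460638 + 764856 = 1225494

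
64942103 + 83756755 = 148698858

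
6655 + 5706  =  12361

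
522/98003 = 522/98003 = 0.01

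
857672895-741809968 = 115862927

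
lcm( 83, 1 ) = 83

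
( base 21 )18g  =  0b1001110001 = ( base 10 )625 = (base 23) 144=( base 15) 2ba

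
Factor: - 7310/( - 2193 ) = 10/3  =  2^1*3^( - 1 )*5^1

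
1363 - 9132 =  - 7769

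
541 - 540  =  1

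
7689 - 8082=-393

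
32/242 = 16/121= 0.13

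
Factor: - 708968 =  - 2^3*13^1*17^1*401^1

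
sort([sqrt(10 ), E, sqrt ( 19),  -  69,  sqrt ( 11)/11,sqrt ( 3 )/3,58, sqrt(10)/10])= [ - 69, sqrt (11 )/11, sqrt (10)/10,  sqrt ( 3 ) /3,E, sqrt(10),sqrt( 19),58]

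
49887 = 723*69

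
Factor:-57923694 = - 2^1*3^3*449^1*2389^1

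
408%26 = 18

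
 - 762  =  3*( - 254)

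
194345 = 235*827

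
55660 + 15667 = 71327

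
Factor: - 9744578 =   -  2^1*4872289^1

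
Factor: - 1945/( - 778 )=2^( - 1)*5^1 = 5/2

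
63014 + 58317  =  121331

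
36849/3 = 12283 = 12283.00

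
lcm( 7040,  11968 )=119680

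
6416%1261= 111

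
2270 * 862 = 1956740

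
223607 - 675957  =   - 452350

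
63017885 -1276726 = 61741159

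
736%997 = 736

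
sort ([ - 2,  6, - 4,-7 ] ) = [ - 7,-4,-2 , 6 ] 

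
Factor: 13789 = 13789^1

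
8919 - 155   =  8764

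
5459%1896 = 1667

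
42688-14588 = 28100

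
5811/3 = 1937 =1937.00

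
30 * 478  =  14340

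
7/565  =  7/565 = 0.01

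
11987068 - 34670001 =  - 22682933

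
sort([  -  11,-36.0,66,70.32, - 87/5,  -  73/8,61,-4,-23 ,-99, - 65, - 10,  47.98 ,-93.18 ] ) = [ - 99 ,-93.18 ,-65, - 36.0, - 23, - 87/5, - 11,  -  10,-73/8,-4,47.98, 61 , 66,70.32 ] 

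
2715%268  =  35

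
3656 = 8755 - 5099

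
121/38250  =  121/38250 = 0.00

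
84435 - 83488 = 947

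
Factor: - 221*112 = - 2^4 *7^1*13^1*17^1  =  -24752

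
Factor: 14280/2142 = 20/3 = 2^2*3^(-1)*5^1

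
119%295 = 119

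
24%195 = 24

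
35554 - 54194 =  - 18640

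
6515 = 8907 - 2392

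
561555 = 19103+542452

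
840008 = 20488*41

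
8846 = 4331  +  4515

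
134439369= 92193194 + 42246175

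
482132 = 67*7196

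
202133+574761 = 776894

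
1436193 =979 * 1467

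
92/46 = 2 =2.00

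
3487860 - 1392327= 2095533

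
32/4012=8/1003= 0.01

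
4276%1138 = 862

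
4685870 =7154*655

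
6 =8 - 2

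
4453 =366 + 4087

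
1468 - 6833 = - 5365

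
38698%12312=1762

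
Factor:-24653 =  - 89^1*277^1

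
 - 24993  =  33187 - 58180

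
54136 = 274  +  53862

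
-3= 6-9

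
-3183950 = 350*( - 9097) 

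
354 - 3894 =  - 3540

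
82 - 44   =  38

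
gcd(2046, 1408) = 22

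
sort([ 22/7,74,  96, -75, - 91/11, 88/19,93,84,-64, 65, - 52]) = [-75, - 64,- 52, - 91/11,22/7, 88/19,65 , 74 , 84, 93,96 ]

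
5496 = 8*687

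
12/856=3/214 = 0.01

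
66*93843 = 6193638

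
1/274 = 1/274 = 0.00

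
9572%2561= 1889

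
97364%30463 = 5975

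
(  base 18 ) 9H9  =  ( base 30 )3hl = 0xC9F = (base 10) 3231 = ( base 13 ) 1617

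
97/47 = 97/47 = 2.06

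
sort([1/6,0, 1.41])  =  [0, 1/6, 1.41]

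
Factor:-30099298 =  -  2^1*263^1*57223^1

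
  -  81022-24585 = -105607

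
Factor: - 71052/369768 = -191/994 = -2^(-1)*7^( - 1) * 71^( - 1) * 191^1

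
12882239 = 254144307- 241262068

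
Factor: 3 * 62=186 = 2^1 * 3^1 * 31^1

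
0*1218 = 0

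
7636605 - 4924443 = 2712162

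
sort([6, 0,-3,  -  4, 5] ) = [ - 4, - 3, 0, 5, 6 ]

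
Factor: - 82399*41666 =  - 2^1*17^1*37^1*83^1*131^1 * 251^1 = -3433236734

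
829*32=26528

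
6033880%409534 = 300404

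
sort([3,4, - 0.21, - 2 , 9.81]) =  [ - 2, - 0.21, 3, 4,  9.81]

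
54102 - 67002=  - 12900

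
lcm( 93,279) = 279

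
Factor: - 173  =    -  173^1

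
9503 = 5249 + 4254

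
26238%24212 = 2026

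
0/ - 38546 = 0/1 =- 0.00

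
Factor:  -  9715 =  - 5^1*29^1*67^1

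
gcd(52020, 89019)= 9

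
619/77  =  8 + 3/77 =8.04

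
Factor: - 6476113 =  - 7^1*925159^1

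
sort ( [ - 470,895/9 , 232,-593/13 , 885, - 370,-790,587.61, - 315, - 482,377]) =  [ - 790, - 482, - 470, - 370, - 315,  -  593/13, 895/9,232,  377,587.61,885] 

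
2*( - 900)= - 1800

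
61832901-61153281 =679620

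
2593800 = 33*78600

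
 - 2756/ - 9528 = 689/2382=0.29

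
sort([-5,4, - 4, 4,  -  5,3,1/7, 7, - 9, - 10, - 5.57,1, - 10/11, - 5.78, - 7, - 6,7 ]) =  [ - 10, - 9,-7 , - 6 , - 5.78 , - 5.57, - 5, - 5, - 4,-10/11,1/7,1,3, 4,  4,  7,7] 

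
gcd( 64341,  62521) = 1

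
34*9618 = 327012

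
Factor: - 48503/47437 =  - 7^1*13^1*89^(- 1 ) =- 91/89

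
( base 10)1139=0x473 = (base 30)17t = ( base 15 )50e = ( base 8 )2163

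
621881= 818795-196914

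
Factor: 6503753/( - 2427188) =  - 2^( - 2)*53^(-1 ) * 97^1*107^( - 2) * 67049^1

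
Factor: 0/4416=0^1  =  0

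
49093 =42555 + 6538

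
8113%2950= 2213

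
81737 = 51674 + 30063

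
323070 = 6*53845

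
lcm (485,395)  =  38315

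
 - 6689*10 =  - 66890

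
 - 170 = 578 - 748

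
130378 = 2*65189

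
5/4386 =5/4386 = 0.00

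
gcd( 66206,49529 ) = 1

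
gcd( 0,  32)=32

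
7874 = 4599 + 3275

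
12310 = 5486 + 6824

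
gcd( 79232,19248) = 16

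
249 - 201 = 48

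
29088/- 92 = -317 + 19/23 = - 316.17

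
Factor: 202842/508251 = 354/887=2^1*3^1*59^1*887^(  -  1)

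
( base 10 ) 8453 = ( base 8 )20405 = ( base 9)12532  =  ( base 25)DD3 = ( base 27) BG2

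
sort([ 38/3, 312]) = [38/3, 312]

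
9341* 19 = 177479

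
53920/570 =94+34/57  =  94.60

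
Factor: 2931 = 3^1 * 977^1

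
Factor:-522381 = -3^1*31^1*41^1*137^1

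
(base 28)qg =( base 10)744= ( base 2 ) 1011101000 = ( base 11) 617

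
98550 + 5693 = 104243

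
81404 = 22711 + 58693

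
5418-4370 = 1048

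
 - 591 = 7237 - 7828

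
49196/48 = 12299/12 = 1024.92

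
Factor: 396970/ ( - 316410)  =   - 3^ ( - 1 )*7^1*107^1*  199^ ( - 1) = - 749/597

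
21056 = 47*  448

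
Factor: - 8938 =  - 2^1*41^1*109^1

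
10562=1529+9033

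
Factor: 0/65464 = 0^1 = 0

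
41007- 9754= 31253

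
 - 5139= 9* (-571)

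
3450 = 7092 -3642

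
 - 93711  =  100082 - 193793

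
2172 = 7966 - 5794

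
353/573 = 353/573 = 0.62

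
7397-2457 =4940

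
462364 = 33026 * 14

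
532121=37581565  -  37049444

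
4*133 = 532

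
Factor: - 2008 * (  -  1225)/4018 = 25100/41 = 2^2*5^2 * 41^( - 1)*251^1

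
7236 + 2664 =9900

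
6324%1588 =1560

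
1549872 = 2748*564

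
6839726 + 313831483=320671209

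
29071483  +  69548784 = 98620267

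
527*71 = 37417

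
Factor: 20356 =2^2*7^1*727^1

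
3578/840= 1789/420 =4.26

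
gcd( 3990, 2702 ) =14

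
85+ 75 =160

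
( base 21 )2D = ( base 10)55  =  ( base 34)1L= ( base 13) 43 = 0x37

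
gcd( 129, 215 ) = 43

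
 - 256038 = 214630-470668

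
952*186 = 177072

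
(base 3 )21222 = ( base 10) 215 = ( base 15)E5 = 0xd7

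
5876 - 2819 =3057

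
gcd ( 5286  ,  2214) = 6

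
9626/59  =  163+9/59=163.15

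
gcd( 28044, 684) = 684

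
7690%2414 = 448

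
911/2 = 911/2 = 455.50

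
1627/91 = 17 + 80/91 = 17.88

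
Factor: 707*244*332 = 2^4*7^1*61^1*83^1*101^1 = 57272656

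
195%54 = 33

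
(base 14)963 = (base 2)11100111011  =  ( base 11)1433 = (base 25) 2o1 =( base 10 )1851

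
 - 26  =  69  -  95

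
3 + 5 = 8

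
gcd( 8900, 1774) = 2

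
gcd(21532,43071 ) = 7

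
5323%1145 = 743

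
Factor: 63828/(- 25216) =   -  2^( - 5)*3^4 =- 81/32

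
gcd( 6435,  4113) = 9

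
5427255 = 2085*2603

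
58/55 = 1 + 3/55 =1.05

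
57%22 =13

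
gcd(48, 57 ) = 3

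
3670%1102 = 364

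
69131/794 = 69131/794 = 87.07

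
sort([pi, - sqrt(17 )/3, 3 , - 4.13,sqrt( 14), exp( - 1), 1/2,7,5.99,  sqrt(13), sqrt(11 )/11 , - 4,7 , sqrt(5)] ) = [  -  4.13, - 4,- sqrt(17) /3,sqrt(11)/11, exp(-1), 1/2,sqrt (5),3, pi,sqrt(13),sqrt ( 14), 5.99,7, 7]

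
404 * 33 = 13332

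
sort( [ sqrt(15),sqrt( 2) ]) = [sqrt(2),sqrt( 15) ] 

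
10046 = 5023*2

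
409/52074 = 409/52074 =0.01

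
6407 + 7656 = 14063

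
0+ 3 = 3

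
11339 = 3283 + 8056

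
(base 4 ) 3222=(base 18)d0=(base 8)352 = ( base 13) 150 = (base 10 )234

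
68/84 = 17/21=0.81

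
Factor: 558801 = 3^2*29^1*2141^1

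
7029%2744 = 1541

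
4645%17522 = 4645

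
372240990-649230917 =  - 276989927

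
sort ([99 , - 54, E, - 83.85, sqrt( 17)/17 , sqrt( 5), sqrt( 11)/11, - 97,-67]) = [ - 97,-83.85, - 67,- 54, sqrt( 17) /17,sqrt( 11)/11, sqrt( 5), E,  99]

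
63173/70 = 63173/70 = 902.47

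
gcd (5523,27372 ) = 3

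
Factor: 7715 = 5^1*1543^1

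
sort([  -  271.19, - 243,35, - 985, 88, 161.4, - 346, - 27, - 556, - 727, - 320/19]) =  [ - 985, - 727, - 556, - 346 , - 271.19,  -  243, - 27, - 320/19, 35, 88, 161.4 ] 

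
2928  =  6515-3587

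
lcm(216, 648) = 648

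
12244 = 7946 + 4298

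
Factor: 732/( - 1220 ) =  - 3^1*5^( - 1 ) = - 3/5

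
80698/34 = 2373 + 8/17= 2373.47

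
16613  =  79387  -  62774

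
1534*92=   141128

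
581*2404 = 1396724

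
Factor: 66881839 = 66881839^1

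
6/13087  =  6/13087=   0.00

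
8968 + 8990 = 17958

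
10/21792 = 5/10896 = 0.00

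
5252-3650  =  1602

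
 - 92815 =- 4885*19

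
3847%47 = 40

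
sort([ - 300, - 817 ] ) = [ - 817, - 300]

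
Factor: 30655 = 5^1 *6131^1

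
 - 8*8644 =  - 69152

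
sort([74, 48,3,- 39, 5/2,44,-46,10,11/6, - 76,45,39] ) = [ - 76, - 46, - 39,11/6,5/2, 3, 10,  39,  44,45,48,74] 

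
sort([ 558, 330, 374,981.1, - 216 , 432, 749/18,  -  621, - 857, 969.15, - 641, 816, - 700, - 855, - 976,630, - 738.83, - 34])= [- 976, - 857, - 855, -738.83, - 700, - 641,- 621, - 216, - 34, 749/18,330, 374, 432, 558  ,  630,816, 969.15, 981.1] 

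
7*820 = 5740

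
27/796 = 27/796 = 0.03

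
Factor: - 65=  - 5^1*13^1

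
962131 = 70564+891567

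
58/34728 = 29/17364 = 0.00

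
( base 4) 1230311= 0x1b35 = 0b1101100110101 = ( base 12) 4045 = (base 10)6965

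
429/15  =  143/5 = 28.60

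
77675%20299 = 16778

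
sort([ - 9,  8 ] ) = [ - 9,8]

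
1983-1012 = 971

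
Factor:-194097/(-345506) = 291/518 = 2^(-1 )*3^1 * 7^( - 1 )*37^(-1)*97^1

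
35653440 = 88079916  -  52426476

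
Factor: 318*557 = 2^1*3^1*53^1*557^1 = 177126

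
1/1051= 1/1051 = 0.00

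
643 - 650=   -7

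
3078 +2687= 5765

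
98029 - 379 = 97650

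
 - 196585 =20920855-21117440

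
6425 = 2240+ 4185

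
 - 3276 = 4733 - 8009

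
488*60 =29280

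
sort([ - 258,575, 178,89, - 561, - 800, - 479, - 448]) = [-800, -561,-479, - 448,- 258,89, 178,575] 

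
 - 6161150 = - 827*7450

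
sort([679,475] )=[ 475, 679]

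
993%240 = 33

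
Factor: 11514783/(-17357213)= - 3^1*7^1*548323^1*17357213^( - 1)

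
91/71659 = 13/10237 = 0.00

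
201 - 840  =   - 639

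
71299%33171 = 4957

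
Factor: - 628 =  - 2^2 *157^1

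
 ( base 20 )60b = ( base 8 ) 4553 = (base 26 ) 3EJ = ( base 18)77H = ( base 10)2411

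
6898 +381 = 7279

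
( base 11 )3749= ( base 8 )11435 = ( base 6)34353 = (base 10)4893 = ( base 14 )1AD7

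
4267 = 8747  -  4480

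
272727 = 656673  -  383946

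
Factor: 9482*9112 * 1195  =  2^4*5^1*11^1*17^1 *67^1*239^1*431^1= 103247980880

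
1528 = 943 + 585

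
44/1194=22/597 = 0.04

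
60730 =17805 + 42925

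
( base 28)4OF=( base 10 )3823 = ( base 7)14101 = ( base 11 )2966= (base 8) 7357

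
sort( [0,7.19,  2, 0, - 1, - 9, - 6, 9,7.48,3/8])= [  -  9, - 6 , - 1, 0,0, 3/8, 2, 7.19, 7.48, 9]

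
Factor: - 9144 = -2^3 * 3^2*127^1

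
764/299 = 764/299=2.56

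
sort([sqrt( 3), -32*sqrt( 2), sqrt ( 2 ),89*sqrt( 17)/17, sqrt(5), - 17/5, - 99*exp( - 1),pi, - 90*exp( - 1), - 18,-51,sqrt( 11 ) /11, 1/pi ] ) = [ - 51 , - 32 * sqrt (2) ,-99 * exp(-1 ), - 90*exp( - 1 ), - 18,  -  17/5,sqrt(11)/11, 1/pi,sqrt( 2 ),sqrt( 3),sqrt( 5),pi,  89*sqrt( 17 ) /17 ]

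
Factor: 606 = 2^1*3^1*101^1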